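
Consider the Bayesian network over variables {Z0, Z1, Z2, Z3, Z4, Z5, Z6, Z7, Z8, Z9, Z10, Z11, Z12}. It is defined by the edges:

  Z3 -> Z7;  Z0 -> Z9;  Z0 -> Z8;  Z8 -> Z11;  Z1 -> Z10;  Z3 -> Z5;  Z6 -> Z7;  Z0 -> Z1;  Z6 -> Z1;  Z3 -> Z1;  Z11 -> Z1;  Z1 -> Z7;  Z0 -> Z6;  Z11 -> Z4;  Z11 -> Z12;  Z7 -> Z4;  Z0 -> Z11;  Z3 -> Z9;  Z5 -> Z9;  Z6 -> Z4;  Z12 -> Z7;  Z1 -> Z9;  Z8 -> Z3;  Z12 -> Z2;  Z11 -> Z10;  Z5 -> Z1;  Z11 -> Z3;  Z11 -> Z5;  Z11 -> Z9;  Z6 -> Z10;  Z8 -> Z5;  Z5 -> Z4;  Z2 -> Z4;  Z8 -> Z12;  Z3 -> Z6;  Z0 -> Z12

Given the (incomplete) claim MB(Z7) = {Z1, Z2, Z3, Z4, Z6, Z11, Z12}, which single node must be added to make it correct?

Z7's parents: Z1, Z3, Z6, Z12.
Z7 has child Z4.
For each child, the remaining parents (spouses of Z7):
  Z4 also has parents Z2, Z5, Z6, Z11.
MB(Z7) = {Z1, Z2, Z3, Z4, Z5, Z6, Z11, Z12}.
Comparing with the claimed set, Z5 is missing.

Z5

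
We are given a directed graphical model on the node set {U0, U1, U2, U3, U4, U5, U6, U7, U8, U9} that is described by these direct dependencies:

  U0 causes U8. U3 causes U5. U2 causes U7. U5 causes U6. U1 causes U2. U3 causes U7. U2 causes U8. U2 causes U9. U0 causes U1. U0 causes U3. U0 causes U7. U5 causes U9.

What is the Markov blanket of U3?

{U0, U2, U5, U7}

A node's Markov blanket = Pa ∪ Ch ∪ (parents of Ch other than the node itself).
Parents of U3: U0.
U3's children: U5, U7.
Co-parents of U3 (other parents of its children):
  U5 has no other parent.
  U7's other parents are U0, U2.
MB(U3) = {U0, U2, U5, U7}.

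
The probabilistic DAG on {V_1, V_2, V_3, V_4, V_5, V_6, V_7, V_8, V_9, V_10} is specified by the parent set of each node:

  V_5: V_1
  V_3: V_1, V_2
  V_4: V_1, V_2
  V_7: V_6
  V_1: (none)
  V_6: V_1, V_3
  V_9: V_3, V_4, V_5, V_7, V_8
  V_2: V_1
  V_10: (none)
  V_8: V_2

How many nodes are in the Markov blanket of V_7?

By definition, MB(V_7) is built from V_7's parents, V_7's children, and the co-parents of V_7.
Parents of V_7: V_6.
V_7's children: V_9.
Other parents of V_7's children:
  V_9's other parents are V_3, V_4, V_5, V_8.
MB(V_7) = {V_3, V_4, V_5, V_6, V_8, V_9}, which has 6 nodes.

6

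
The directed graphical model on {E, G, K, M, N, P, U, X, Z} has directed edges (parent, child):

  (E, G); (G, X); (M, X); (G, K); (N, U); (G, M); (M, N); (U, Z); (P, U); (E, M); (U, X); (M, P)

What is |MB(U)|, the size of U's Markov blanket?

6

Children of U: X, Z.
Pa(U) = {N, P}.
For each child, the remaining parents (spouses of U):
  X's other parents are G, M.
  Z has no other parent.
MB(U) = {G, M, N, P, X, Z}, which has 6 nodes.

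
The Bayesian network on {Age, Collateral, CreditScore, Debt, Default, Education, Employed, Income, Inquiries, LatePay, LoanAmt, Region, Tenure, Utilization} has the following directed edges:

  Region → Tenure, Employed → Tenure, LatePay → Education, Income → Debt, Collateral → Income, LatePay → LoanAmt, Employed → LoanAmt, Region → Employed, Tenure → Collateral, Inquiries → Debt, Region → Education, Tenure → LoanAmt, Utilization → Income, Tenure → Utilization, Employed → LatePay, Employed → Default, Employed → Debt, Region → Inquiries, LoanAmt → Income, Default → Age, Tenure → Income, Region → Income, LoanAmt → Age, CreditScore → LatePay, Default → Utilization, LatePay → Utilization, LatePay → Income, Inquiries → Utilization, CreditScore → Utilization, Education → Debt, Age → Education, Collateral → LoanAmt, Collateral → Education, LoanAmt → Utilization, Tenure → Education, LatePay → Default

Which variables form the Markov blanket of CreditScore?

Ch(CreditScore) = {LatePay, Utilization}.
CreditScore has no parents.
For each child, the remaining parents (spouses of CreditScore):
  LatePay's other parent is Employed.
  Utilization also has parents Default, Inquiries, LatePay, LoanAmt, Tenure.
So the Markov blanket of CreditScore is {Default, Employed, Inquiries, LatePay, LoanAmt, Tenure, Utilization}.

{Default, Employed, Inquiries, LatePay, LoanAmt, Tenure, Utilization}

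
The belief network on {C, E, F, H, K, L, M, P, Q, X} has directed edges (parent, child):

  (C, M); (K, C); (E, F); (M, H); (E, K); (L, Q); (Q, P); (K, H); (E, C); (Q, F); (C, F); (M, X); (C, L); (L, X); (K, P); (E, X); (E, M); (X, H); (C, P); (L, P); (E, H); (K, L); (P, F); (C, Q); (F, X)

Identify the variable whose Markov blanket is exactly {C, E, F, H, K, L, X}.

The target node must have every member of {C, E, F, H, K, L, X} as a parent, child, or co-parent, and no others.
Parents of M: C, E; children: H, X; co-parents: E, F, K, L, X.
These exactly cover the given set, so the node is M.

M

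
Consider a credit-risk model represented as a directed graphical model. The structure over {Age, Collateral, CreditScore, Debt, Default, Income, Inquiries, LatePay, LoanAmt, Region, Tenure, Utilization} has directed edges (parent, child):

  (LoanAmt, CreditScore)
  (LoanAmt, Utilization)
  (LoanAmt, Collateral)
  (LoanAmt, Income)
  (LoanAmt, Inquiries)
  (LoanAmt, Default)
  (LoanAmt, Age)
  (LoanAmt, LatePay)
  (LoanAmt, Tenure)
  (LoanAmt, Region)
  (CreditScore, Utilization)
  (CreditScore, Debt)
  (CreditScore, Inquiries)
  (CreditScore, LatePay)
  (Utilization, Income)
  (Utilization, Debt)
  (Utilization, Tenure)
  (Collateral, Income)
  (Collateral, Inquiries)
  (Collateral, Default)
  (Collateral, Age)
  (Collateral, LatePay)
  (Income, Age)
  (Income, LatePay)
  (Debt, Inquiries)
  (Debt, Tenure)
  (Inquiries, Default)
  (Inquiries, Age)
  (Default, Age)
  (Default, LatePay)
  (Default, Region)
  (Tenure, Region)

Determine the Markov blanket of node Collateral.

A node's Markov blanket = Pa ∪ Ch ∪ (parents of Ch other than the node itself).
Collateral's parents: LoanAmt.
Collateral's children: Age, Default, Income, Inquiries, LatePay.
Parents of each child, excluding Collateral:
  Income: LoanAmt, Utilization
  Inquiries: CreditScore, Debt, LoanAmt
  Default: Inquiries, LoanAmt
  Age: Default, Income, Inquiries, LoanAmt
  LatePay: CreditScore, Default, Income, LoanAmt
So the Markov blanket of Collateral is {Age, CreditScore, Debt, Default, Income, Inquiries, LatePay, LoanAmt, Utilization}.

{Age, CreditScore, Debt, Default, Income, Inquiries, LatePay, LoanAmt, Utilization}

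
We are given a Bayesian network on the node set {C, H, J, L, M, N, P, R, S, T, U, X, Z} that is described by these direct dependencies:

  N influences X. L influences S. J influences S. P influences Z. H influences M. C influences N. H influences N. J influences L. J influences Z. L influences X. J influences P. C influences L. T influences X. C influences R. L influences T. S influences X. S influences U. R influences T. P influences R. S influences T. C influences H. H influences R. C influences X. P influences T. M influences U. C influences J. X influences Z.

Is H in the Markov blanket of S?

Parents of S: J, L.
Children of S: T, U, X.
For each child, the remaining parents (spouses of S):
  T: L, P, R
  U: M
  X: C, L, N, T
MB(S) = {C, J, L, M, N, P, R, T, U, X}; H is not in this set.

No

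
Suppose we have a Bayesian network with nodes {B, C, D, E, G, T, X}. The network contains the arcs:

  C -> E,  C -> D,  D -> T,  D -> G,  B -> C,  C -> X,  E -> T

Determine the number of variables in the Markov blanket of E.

E has parent C.
E has child T.
Parents of each child, excluding E:
  T: D
MB(E) = {C, D, T}, which has 3 nodes.

3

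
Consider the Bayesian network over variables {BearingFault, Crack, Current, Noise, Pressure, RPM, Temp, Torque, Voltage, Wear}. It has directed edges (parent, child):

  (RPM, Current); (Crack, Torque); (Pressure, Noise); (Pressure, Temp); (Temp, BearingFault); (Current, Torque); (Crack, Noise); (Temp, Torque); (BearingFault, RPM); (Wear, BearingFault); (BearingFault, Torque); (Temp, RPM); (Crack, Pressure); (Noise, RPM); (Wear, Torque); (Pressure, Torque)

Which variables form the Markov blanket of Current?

Current's parents: RPM.
Ch(Current) = {Torque}.
Parents of each child, excluding Current:
  Torque: BearingFault, Crack, Pressure, Temp, Wear
Taking the union gives {BearingFault, Crack, Pressure, RPM, Temp, Torque, Wear}.

{BearingFault, Crack, Pressure, RPM, Temp, Torque, Wear}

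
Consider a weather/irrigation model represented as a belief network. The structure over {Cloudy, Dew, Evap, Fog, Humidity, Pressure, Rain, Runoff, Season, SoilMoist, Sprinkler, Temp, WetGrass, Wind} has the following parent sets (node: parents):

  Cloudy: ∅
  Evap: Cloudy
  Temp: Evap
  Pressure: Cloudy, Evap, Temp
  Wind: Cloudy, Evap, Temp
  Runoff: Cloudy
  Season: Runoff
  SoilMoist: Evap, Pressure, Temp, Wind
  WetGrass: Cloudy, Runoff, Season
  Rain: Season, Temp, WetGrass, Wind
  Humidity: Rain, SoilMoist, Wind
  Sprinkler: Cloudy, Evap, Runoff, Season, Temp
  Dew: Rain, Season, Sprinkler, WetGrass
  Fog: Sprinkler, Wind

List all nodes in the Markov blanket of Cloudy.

Cloudy's parents: none.
Cloudy has children Evap, Pressure, Runoff, Sprinkler, WetGrass, Wind.
Other parents of Cloudy's children:
  Evap has no other parent.
  Pressure's other parents are Evap, Temp.
  parents(Wind) \ {Cloudy} = {Evap, Temp}.
  Runoff: no additional parents.
  parents(WetGrass) \ {Cloudy} = {Runoff, Season}.
  Sprinkler's other parents are Evap, Runoff, Season, Temp.
Taking the union gives {Evap, Pressure, Runoff, Season, Sprinkler, Temp, WetGrass, Wind}.

{Evap, Pressure, Runoff, Season, Sprinkler, Temp, WetGrass, Wind}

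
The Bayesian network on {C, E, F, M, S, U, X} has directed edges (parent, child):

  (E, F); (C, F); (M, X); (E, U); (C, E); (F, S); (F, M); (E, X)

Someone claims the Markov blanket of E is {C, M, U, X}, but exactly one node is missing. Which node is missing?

F

The Markov blanket of a node is its parents, its children, and the other parents of its children.
E's parents: C.
E's children: F, U, X.
Parents of each child, excluding E:
  F: C
  U: —
  X: M
MB(E) = {C, F, M, U, X}.
Comparing with the claimed set, F is missing.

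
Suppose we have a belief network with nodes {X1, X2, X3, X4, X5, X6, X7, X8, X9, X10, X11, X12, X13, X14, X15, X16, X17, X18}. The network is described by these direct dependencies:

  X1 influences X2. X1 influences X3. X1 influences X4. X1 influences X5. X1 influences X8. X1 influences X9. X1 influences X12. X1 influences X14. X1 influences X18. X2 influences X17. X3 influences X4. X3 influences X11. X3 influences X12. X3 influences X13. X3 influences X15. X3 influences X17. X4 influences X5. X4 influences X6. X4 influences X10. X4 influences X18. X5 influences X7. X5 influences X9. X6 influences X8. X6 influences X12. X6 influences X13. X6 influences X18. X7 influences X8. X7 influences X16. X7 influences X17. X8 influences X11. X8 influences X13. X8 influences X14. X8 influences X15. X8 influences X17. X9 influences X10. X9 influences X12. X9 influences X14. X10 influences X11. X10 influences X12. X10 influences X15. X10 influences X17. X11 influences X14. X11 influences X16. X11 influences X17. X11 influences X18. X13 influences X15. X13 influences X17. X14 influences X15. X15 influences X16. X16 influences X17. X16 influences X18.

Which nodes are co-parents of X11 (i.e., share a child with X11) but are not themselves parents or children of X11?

Children of X11: X14, X16, X17, X18.
  X14: X1, X8, X9
  X16: X7, X15
  X17: X2, X3, X7, X8, X10, X13, X16
  X18: X1, X4, X6, X16
Excluding nodes already adjacent to X11 (X3, X8, X10, X14, X16, X17, X18), the co-parent-only contribution is {X1, X2, X4, X6, X7, X9, X13, X15}.

{X1, X2, X4, X6, X7, X9, X13, X15}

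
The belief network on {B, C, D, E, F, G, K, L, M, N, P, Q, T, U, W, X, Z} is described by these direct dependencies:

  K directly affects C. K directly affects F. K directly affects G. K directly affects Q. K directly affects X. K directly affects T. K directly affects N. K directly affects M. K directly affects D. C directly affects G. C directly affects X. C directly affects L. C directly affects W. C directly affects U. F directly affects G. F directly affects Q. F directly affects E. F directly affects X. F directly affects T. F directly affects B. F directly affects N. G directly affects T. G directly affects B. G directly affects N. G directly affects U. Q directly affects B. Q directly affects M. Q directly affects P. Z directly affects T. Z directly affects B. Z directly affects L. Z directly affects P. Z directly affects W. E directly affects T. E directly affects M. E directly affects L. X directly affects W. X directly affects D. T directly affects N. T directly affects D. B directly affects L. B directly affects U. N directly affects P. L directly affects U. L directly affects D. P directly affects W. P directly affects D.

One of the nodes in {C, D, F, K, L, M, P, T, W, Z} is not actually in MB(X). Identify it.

Pa(X) = {C, F, K}.
X's children: D, W.
For each child, the remaining parents (spouses of X):
  parents(W) \ {X} = {C, P, Z}.
  D's other parents are K, L, P, T.
MB(X) = {C, D, F, K, L, P, T, W, Z}.
M is neither a parent, child, nor co-parent of X, so it does not belong.

M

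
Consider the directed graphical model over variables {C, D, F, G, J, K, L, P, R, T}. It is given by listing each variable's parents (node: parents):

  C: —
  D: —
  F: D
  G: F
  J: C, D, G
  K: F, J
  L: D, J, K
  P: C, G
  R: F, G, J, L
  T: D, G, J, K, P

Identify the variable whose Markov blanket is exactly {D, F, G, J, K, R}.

The target node must have every member of {D, F, G, J, K, R} as a parent, child, or co-parent, and no others.
Parents of L: D, J, K; children: R; co-parents: F, G, J.
These exactly cover the given set, so the node is L.

L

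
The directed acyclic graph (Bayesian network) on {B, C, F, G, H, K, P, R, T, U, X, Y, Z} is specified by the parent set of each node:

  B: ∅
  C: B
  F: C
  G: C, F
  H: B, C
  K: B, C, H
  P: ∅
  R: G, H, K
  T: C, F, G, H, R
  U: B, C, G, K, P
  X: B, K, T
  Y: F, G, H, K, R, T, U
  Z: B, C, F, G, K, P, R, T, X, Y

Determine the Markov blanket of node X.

{B, C, F, G, K, P, R, T, Y, Z}

Children of X: Z.
X's parents: B, K, T.
Parents of each child, excluding X:
  parents(Z) \ {X} = {B, C, F, G, K, P, R, T, Y}.
MB(X) = {B, C, F, G, K, P, R, T, Y, Z}.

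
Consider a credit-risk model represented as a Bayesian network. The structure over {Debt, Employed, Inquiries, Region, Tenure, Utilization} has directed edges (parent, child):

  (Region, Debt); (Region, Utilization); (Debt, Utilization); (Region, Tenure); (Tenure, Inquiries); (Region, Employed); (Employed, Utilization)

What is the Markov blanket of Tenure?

The Markov blanket of a node is its parents, its children, and the other parents of its children.
Ch(Tenure) = {Inquiries}.
Tenure has parent Region.
Other parents of Tenure's children:
  Inquiries has no other parent.
MB(Tenure) = {Inquiries, Region}.

{Inquiries, Region}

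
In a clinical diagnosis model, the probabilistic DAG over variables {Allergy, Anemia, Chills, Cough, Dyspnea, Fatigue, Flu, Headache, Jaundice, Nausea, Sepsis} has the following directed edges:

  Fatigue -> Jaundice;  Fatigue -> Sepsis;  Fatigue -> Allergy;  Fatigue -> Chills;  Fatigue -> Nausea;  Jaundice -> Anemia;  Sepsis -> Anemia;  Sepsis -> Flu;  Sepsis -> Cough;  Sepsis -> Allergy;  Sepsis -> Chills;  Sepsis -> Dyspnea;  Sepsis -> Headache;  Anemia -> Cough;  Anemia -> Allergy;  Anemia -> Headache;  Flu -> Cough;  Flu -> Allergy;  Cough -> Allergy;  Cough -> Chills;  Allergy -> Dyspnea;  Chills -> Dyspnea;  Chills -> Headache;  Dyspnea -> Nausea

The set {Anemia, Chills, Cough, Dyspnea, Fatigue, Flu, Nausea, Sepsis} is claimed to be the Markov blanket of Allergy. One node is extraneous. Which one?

Nausea

Recall MB(v) = parents ∪ children ∪ spouses, where spouses are the other parents of v's children.
Ch(Allergy) = {Dyspnea}.
Pa(Allergy) = {Anemia, Cough, Fatigue, Flu, Sepsis}.
For each child, the remaining parents (spouses of Allergy):
  parents(Dyspnea) \ {Allergy} = {Chills, Sepsis}.
MB(Allergy) = {Anemia, Chills, Cough, Dyspnea, Fatigue, Flu, Sepsis}.
Nausea is neither a parent, child, nor co-parent of Allergy, so it does not belong.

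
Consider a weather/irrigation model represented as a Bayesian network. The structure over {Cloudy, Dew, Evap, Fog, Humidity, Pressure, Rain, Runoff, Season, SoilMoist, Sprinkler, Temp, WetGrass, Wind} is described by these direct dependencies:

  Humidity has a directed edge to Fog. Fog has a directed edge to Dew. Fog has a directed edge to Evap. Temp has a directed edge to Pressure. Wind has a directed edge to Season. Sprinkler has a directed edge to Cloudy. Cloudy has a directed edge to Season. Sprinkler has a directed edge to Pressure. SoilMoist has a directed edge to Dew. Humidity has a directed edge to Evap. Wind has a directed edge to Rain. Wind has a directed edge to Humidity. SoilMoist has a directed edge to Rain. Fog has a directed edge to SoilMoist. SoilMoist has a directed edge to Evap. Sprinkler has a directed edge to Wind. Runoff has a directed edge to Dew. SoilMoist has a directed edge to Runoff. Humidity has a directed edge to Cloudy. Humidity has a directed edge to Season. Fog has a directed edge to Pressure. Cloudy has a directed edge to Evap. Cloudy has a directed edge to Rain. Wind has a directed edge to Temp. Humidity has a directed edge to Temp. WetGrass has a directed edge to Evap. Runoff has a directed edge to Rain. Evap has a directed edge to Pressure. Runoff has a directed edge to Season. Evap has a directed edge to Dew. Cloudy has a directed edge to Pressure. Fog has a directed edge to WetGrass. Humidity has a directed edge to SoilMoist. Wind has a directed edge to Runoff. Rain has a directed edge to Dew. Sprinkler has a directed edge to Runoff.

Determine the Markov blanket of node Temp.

{Cloudy, Evap, Fog, Humidity, Pressure, Sprinkler, Wind}

Temp's children: Pressure.
Temp has parents Humidity, Wind.
Parents of each child, excluding Temp:
  Pressure's other parents are Cloudy, Evap, Fog, Sprinkler.
So the Markov blanket of Temp is {Cloudy, Evap, Fog, Humidity, Pressure, Sprinkler, Wind}.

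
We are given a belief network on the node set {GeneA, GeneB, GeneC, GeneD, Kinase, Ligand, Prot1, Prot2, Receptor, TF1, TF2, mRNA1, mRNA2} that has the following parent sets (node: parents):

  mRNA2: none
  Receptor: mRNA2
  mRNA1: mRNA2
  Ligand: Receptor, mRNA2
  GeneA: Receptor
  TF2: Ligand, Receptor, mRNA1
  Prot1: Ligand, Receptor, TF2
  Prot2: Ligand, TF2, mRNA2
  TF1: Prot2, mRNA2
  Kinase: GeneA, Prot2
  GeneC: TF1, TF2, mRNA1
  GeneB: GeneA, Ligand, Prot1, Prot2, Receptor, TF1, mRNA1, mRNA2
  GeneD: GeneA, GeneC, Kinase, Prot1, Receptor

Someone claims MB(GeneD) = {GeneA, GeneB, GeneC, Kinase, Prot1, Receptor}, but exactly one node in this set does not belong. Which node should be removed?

GeneD has no children.
GeneD's parents: GeneA, GeneC, Kinase, Prot1, Receptor.
With no children, GeneD has no spouses; the co-parent set is empty.
MB(GeneD) = {GeneA, GeneC, Kinase, Prot1, Receptor}.
GeneB is neither a parent, child, nor co-parent of GeneD, so it does not belong.

GeneB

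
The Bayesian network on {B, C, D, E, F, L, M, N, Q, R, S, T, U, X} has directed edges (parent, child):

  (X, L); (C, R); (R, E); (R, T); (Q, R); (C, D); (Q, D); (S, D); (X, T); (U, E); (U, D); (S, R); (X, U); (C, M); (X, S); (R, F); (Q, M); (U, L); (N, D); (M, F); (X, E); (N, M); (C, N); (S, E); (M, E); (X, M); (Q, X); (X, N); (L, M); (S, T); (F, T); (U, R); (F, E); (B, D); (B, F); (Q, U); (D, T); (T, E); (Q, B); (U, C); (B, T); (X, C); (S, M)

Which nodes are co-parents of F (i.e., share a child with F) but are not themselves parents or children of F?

Children of F: E, T.
  parents(T) \ {F} = {B, D, R, S, X}.
  E's other parents are M, R, S, T, U, X.
Excluding nodes already adjacent to F (B, E, M, R, T), the co-parent-only contribution is {D, S, U, X}.

{D, S, U, X}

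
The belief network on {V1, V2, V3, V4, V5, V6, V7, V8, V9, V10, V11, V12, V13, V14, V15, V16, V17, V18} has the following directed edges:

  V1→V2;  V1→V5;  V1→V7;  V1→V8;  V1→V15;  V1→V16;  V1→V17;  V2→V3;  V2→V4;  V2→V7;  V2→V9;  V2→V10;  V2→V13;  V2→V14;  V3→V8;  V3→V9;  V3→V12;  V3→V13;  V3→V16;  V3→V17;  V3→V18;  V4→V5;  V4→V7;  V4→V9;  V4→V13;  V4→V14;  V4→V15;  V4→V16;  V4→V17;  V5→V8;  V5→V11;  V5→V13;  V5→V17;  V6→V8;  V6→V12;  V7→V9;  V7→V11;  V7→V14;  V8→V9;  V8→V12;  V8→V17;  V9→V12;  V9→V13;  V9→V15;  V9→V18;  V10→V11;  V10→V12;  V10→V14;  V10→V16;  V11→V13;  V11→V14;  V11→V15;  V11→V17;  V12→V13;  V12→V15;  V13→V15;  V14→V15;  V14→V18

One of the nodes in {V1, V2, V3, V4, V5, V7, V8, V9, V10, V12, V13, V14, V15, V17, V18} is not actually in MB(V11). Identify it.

A node's Markov blanket = Pa ∪ Ch ∪ (parents of Ch other than the node itself).
Pa(V11) = {V5, V7, V10}.
V11 has children V13, V14, V15, V17.
Other parents of V11's children:
  V13: V2, V3, V4, V5, V9, V12
  V14: V2, V4, V7, V10
  V15: V1, V4, V9, V12, V13, V14
  V17: V1, V3, V4, V5, V8
MB(V11) = {V1, V2, V3, V4, V5, V7, V8, V9, V10, V12, V13, V14, V15, V17}.
V18 is neither a parent, child, nor co-parent of V11, so it does not belong.

V18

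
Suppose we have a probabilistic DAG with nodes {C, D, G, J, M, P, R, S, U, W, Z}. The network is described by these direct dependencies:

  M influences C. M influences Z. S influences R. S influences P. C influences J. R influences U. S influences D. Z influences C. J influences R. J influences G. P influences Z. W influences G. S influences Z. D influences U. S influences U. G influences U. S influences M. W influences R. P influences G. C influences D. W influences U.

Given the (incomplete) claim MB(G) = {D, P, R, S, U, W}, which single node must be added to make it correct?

By definition, MB(G) is built from G's parents, G's children, and the co-parents of G.
G's children: U.
Pa(G) = {J, P, W}.
Parents of each child, excluding G:
  U's other parents are D, R, S, W.
MB(G) = {D, J, P, R, S, U, W}.
Comparing with the claimed set, J is missing.

J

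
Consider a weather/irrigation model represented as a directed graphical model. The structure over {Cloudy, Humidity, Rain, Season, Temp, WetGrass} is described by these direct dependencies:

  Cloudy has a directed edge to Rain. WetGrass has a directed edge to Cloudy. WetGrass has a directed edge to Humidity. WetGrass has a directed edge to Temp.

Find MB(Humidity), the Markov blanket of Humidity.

The Markov blanket of a node is its parents, its children, and the other parents of its children.
Children of Humidity: none.
Humidity's parents: WetGrass.
Humidity has no children, so there are no co-parents.
So the Markov blanket of Humidity is {WetGrass}.

{WetGrass}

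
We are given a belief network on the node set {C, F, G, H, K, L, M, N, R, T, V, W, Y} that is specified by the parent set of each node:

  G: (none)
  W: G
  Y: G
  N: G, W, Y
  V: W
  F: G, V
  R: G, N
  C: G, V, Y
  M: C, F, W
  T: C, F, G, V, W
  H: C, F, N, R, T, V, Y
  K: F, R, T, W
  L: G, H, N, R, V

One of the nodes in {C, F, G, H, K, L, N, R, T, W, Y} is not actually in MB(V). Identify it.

The Markov blanket of a node is its parents, its children, and the other parents of its children.
Pa(V) = {W}.
V's children: C, F, H, L, T.
Parents of each child, excluding V:
  F also has parent G.
  parents(C) \ {V} = {G, Y}.
  T also has parents C, F, G, W.
  parents(H) \ {V} = {C, F, N, R, T, Y}.
  parents(L) \ {V} = {G, H, N, R}.
MB(V) = {C, F, G, H, L, N, R, T, W, Y}.
K is neither a parent, child, nor co-parent of V, so it does not belong.

K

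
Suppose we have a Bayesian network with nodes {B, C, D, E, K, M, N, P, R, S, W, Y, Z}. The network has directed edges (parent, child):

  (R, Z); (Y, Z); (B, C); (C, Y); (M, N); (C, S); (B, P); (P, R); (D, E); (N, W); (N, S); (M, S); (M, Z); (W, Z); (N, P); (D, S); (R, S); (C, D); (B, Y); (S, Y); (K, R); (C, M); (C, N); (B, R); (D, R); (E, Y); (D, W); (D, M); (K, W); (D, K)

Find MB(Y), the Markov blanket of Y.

Recall MB(v) = parents ∪ children ∪ spouses, where spouses are the other parents of v's children.
Children of Y: Z.
Y has parents B, C, E, S.
For each child, the remaining parents (spouses of Y):
  parents(Z) \ {Y} = {M, R, W}.
Taking the union gives {B, C, E, M, R, S, W, Z}.

{B, C, E, M, R, S, W, Z}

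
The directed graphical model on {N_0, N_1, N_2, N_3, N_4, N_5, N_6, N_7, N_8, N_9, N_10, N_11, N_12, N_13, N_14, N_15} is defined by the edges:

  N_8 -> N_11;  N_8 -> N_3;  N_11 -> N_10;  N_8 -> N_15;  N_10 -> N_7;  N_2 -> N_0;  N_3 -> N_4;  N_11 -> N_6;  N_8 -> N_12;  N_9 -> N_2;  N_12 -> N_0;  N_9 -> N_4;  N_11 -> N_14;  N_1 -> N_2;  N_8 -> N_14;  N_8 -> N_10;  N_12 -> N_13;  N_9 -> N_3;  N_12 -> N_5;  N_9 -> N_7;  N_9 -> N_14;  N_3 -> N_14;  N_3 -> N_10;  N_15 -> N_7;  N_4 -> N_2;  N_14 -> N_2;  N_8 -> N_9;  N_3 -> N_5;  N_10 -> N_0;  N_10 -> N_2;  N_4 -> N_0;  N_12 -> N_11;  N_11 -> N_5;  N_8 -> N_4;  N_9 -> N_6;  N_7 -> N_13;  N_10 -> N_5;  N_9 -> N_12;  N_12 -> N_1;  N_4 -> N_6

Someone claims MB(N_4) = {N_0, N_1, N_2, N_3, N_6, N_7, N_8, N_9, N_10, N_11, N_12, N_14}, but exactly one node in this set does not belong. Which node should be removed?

N_7

Recall MB(v) = parents ∪ children ∪ spouses, where spouses are the other parents of v's children.
Pa(N_4) = {N_3, N_8, N_9}.
N_4 has children N_0, N_2, N_6.
Other parents of N_4's children:
  parents(N_6) \ {N_4} = {N_9, N_11}.
  N_2's other parents are N_1, N_9, N_10, N_14.
  parents(N_0) \ {N_4} = {N_2, N_10, N_12}.
MB(N_4) = {N_0, N_1, N_2, N_3, N_6, N_8, N_9, N_10, N_11, N_12, N_14}.
N_7 is neither a parent, child, nor co-parent of N_4, so it does not belong.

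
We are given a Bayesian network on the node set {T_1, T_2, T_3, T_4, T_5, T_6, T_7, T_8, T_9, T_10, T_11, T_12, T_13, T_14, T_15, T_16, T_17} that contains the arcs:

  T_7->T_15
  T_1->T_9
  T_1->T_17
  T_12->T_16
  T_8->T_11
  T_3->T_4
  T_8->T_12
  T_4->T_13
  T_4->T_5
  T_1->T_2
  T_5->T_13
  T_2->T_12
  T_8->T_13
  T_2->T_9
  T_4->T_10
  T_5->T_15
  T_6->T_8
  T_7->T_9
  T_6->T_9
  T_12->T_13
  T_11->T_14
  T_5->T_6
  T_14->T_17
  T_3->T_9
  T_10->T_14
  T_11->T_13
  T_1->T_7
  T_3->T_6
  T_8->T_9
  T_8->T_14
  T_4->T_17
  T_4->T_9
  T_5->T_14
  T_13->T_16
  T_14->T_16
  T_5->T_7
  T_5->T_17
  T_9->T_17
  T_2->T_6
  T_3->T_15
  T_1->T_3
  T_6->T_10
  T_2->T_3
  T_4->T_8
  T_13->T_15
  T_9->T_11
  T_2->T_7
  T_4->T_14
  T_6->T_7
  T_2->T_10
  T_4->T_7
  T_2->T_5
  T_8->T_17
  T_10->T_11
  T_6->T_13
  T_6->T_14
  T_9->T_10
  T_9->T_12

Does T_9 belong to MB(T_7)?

T_9 is a child of T_7.
So T_9 ∈ MB(T_7).

Yes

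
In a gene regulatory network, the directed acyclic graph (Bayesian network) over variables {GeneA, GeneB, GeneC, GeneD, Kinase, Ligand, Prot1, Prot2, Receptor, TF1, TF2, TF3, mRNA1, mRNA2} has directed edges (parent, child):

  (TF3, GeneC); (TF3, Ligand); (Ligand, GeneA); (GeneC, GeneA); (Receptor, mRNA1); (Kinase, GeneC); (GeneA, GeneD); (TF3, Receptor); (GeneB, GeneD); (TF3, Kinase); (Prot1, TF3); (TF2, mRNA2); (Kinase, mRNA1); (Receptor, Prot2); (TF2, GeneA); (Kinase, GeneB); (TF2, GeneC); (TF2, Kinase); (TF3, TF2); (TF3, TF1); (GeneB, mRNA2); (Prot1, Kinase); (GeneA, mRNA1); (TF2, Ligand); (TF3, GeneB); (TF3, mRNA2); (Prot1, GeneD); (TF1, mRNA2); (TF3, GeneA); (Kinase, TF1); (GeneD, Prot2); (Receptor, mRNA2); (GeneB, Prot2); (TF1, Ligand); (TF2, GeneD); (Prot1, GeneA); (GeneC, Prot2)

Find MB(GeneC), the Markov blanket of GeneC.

{GeneA, GeneB, GeneD, Kinase, Ligand, Prot1, Prot2, Receptor, TF2, TF3}

Parents of GeneC: Kinase, TF2, TF3.
Children of GeneC: GeneA, Prot2.
Parents of each child, excluding GeneC:
  parents(GeneA) \ {GeneC} = {Ligand, Prot1, TF2, TF3}.
  parents(Prot2) \ {GeneC} = {GeneB, GeneD, Receptor}.
Taking the union gives {GeneA, GeneB, GeneD, Kinase, Ligand, Prot1, Prot2, Receptor, TF2, TF3}.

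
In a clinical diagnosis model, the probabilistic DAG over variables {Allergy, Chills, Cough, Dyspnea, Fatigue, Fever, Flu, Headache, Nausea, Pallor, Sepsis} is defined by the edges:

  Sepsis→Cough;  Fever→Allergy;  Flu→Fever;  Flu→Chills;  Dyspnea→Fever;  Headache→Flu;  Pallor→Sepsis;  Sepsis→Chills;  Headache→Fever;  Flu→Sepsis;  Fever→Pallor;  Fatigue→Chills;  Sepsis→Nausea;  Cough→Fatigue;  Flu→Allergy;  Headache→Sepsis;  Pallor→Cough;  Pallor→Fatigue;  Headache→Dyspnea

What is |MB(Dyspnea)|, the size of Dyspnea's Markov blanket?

Pa(Dyspnea) = {Headache}.
Ch(Dyspnea) = {Fever}.
Parents of each child, excluding Dyspnea:
  Fever: Flu, Headache
MB(Dyspnea) = {Fever, Flu, Headache}, which has 3 nodes.

3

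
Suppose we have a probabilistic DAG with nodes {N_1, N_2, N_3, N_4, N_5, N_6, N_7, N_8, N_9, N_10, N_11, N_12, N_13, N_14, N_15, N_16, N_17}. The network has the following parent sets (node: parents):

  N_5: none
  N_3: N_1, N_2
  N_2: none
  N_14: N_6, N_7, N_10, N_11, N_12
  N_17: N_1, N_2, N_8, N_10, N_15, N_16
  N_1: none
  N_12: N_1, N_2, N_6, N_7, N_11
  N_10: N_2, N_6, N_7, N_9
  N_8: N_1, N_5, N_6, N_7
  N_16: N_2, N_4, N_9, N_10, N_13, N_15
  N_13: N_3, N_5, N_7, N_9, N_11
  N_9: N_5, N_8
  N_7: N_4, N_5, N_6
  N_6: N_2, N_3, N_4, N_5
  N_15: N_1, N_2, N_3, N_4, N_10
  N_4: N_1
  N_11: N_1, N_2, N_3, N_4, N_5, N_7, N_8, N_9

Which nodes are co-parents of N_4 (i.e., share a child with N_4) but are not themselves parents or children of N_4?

Children of N_4: N_6, N_7, N_11, N_15, N_16.
  N_6's other parents are N_2, N_3, N_5.
  N_7 also has parents N_5, N_6.
  parents(N_11) \ {N_4} = {N_1, N_2, N_3, N_5, N_7, N_8, N_9}.
  N_15's other parents are N_1, N_2, N_3, N_10.
  parents(N_16) \ {N_4} = {N_2, N_9, N_10, N_13, N_15}.
Excluding nodes already adjacent to N_4 (N_1, N_6, N_7, N_11, N_15, N_16), the co-parent-only contribution is {N_2, N_3, N_5, N_8, N_9, N_10, N_13}.

{N_2, N_3, N_5, N_8, N_9, N_10, N_13}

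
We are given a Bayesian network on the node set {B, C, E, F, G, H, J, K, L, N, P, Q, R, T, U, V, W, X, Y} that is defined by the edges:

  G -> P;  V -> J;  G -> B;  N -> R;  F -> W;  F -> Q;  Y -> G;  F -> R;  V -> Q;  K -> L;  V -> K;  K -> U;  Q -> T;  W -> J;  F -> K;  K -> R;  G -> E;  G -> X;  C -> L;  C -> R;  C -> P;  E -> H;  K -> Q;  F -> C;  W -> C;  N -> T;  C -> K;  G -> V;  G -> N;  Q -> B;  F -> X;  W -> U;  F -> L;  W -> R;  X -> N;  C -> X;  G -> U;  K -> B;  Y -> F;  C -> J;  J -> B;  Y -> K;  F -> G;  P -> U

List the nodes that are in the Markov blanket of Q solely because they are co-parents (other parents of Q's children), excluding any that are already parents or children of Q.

{G, J, N}

Children of Q: B, T.
  B: G, J, K
  T: N
Excluding nodes already adjacent to Q (B, F, K, T, V), the co-parent-only contribution is {G, J, N}.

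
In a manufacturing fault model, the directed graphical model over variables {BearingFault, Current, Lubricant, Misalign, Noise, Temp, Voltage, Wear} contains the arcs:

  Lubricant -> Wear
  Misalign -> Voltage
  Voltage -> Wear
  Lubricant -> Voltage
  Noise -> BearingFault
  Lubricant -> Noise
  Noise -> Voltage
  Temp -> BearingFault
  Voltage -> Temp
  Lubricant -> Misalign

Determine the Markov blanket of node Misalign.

{Lubricant, Noise, Voltage}

Misalign has parent Lubricant.
Misalign has child Voltage.
Other parents of Misalign's children:
  parents(Voltage) \ {Misalign} = {Lubricant, Noise}.
So the Markov blanket of Misalign is {Lubricant, Noise, Voltage}.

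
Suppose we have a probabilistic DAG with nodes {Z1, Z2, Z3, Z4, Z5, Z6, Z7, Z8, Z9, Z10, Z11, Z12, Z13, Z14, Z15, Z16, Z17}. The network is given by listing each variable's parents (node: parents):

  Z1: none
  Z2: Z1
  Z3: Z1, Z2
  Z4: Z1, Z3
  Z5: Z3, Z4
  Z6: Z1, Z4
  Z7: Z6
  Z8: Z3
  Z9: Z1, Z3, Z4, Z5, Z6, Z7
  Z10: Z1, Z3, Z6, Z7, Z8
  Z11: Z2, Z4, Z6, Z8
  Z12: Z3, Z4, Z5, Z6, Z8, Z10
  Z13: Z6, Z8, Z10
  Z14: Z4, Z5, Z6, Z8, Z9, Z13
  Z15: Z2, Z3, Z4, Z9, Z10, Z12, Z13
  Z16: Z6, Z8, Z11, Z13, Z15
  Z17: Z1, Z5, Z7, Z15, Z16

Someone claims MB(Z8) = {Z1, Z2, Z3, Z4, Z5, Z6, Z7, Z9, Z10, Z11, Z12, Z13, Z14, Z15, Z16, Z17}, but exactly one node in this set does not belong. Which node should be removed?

Z17

A node's Markov blanket = Pa ∪ Ch ∪ (parents of Ch other than the node itself).
Children of Z8: Z10, Z11, Z12, Z13, Z14, Z16.
Z8 has parent Z3.
Other parents of Z8's children:
  Z10's other parents are Z1, Z3, Z6, Z7.
  parents(Z11) \ {Z8} = {Z2, Z4, Z6}.
  Z12 also has parents Z3, Z4, Z5, Z6, Z10.
  Z13 also has parents Z6, Z10.
  Z14 also has parents Z4, Z5, Z6, Z9, Z13.
  Z16's other parents are Z6, Z11, Z13, Z15.
MB(Z8) = {Z1, Z2, Z3, Z4, Z5, Z6, Z7, Z9, Z10, Z11, Z12, Z13, Z14, Z15, Z16}.
Z17 is neither a parent, child, nor co-parent of Z8, so it does not belong.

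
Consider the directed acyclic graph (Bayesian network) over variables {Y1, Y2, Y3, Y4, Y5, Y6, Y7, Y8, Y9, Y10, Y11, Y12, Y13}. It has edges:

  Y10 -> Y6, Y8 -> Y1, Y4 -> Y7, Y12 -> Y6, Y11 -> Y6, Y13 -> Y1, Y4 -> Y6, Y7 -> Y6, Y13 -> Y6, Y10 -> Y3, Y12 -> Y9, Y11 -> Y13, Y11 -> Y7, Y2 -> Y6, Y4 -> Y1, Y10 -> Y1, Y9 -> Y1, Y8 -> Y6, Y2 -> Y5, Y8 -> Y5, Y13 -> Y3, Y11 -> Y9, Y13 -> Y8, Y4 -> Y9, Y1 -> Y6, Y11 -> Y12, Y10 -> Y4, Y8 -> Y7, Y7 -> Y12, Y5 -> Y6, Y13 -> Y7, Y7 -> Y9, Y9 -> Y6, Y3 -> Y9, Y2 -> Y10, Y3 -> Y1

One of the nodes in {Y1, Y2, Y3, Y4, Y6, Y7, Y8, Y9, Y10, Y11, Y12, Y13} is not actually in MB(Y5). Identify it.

Y3

A node's Markov blanket = Pa ∪ Ch ∪ (parents of Ch other than the node itself).
Y5 has parents Y2, Y8.
Ch(Y5) = {Y6}.
Other parents of Y5's children:
  Y6: Y1, Y2, Y4, Y7, Y8, Y9, Y10, Y11, Y12, Y13
MB(Y5) = {Y1, Y2, Y4, Y6, Y7, Y8, Y9, Y10, Y11, Y12, Y13}.
Y3 is neither a parent, child, nor co-parent of Y5, so it does not belong.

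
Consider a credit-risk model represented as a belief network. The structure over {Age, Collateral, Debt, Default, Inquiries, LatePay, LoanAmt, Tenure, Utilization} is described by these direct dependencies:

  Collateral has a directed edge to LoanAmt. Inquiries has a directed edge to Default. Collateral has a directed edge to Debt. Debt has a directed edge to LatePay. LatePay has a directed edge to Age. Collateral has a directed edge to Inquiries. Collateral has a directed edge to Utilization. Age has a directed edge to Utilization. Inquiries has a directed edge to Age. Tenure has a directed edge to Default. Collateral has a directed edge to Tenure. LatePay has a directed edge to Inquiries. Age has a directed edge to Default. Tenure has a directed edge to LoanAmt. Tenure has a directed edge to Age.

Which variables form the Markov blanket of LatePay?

{Age, Collateral, Debt, Inquiries, Tenure}

LatePay's parents: Debt.
LatePay has children Age, Inquiries.
For each child, the remaining parents (spouses of LatePay):
  Inquiries also has parent Collateral.
  Age's other parents are Inquiries, Tenure.
Union: {Debt} ∪ {Age, Inquiries} ∪ {Collateral, Inquiries, Tenure} = {Age, Collateral, Debt, Inquiries, Tenure}.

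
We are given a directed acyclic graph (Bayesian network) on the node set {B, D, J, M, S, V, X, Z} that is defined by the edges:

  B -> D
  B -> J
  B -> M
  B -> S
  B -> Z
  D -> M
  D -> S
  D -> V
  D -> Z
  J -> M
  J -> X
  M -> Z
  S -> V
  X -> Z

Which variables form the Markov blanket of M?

Recall MB(v) = parents ∪ children ∪ spouses, where spouses are the other parents of v's children.
M's parents: B, D, J.
Children of M: Z.
For each child, the remaining parents (spouses of M):
  Z's other parents are B, D, X.
MB(M) = {B, D, J, X, Z}.

{B, D, J, X, Z}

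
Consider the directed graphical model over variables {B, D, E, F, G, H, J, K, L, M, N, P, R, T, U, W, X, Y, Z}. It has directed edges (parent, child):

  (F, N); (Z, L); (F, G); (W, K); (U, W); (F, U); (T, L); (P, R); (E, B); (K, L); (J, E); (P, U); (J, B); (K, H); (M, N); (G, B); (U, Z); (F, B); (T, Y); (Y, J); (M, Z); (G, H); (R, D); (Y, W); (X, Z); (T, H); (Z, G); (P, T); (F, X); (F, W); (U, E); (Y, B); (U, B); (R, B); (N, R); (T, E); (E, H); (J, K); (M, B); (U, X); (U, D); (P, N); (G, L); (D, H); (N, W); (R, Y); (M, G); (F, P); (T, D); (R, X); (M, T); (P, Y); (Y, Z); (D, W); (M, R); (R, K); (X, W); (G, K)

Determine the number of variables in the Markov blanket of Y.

The Markov blanket of a node is its parents, its children, and the other parents of its children.
Children of Y: B, J, W, Z.
Parents of Y: P, R, T.
Other parents of Y's children:
  J: —
  Z: M, U, X
  W: D, F, N, U, X
  B: E, F, G, J, M, R, U
MB(Y) = {B, D, E, F, G, J, M, N, P, R, T, U, W, X, Z}, which has 15 nodes.

15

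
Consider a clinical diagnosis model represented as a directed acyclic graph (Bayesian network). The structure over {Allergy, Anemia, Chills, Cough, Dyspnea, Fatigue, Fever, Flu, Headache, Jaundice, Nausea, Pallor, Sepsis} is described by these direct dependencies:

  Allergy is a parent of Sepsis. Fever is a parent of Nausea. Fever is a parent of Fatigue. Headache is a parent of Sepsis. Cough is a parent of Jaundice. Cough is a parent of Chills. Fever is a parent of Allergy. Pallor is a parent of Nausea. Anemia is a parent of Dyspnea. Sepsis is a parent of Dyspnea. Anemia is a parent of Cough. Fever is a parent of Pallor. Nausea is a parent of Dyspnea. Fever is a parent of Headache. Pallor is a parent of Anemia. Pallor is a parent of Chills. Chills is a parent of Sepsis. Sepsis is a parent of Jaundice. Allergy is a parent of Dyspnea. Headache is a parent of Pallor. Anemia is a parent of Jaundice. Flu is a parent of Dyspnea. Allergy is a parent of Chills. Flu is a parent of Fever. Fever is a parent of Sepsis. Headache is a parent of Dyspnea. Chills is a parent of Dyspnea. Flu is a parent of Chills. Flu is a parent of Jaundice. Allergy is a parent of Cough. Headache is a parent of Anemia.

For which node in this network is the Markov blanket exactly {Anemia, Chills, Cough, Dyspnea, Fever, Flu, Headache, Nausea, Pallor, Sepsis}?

The target node must have every member of {Anemia, Chills, Cough, Dyspnea, Fever, Flu, Headache, Nausea, Pallor, Sepsis} as a parent, child, or co-parent, and no others.
Parents of Allergy: Fever; children: Chills, Cough, Dyspnea, Sepsis; co-parents: Anemia, Chills, Cough, Fever, Flu, Headache, Nausea, Pallor, Sepsis.
These exactly cover the given set, so the node is Allergy.

Allergy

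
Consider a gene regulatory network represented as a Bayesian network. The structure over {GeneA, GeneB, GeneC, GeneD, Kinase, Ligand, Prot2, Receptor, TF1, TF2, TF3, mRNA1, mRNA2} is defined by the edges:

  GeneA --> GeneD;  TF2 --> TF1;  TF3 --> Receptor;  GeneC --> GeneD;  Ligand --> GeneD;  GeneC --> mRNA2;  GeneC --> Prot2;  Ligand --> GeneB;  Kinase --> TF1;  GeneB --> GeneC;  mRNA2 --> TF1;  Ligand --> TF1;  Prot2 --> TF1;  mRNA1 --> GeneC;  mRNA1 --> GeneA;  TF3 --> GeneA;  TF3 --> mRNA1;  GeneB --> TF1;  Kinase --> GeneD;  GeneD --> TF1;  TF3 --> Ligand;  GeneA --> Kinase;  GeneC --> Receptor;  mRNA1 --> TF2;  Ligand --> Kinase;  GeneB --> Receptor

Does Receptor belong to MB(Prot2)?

No

Pa(Prot2) = {GeneC}.
Children of Prot2: TF1.
Co-parents of Prot2 (other parents of its children):
  TF1: GeneB, GeneD, Kinase, Ligand, TF2, mRNA2
MB(Prot2) = {GeneB, GeneC, GeneD, Kinase, Ligand, TF1, TF2, mRNA2}; Receptor is not in this set.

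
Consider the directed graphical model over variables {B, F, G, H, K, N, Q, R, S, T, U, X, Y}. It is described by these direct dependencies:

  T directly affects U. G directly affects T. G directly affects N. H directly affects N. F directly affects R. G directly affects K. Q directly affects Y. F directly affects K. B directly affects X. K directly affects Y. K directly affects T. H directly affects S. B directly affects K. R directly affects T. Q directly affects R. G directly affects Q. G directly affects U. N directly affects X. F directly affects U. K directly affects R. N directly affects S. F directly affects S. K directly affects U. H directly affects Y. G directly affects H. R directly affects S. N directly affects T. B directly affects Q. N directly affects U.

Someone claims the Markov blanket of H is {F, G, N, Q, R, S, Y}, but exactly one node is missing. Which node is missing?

K

Ch(H) = {N, S, Y}.
H's parents: G.
Other parents of H's children:
  parents(N) \ {H} = {G}.
  parents(S) \ {H} = {F, N, R}.
  Y also has parents K, Q.
MB(H) = {F, G, K, N, Q, R, S, Y}.
Comparing with the claimed set, K is missing.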